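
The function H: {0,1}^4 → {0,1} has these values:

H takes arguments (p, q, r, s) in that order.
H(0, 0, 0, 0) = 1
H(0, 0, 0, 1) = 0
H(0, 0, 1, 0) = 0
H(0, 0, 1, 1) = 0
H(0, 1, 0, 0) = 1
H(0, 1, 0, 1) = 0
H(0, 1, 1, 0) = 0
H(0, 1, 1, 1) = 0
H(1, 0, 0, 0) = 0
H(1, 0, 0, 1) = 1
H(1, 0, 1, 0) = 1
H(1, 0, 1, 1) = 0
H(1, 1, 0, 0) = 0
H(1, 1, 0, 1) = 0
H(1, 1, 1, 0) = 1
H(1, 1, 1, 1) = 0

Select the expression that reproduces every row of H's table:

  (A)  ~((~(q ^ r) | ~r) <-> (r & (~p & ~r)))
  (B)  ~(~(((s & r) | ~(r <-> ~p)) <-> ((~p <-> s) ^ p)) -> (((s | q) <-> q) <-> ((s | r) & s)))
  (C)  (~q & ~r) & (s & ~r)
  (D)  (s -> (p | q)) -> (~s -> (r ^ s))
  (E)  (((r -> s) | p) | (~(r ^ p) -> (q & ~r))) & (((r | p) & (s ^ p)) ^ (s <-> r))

(A) disagrees with H on (0,0,0,1) (formula → 1, table → 0); rule it out.
(C) disagrees with H on (0,0,0,0) (formula → 0, table → 1); rule it out.
(D) disagrees with H on (0,0,0,0) (formula → 0, table → 1); rule it out.
(E) disagrees with H on (1,0,0,1) (formula → 0, table → 1); rule it out.
Only (B) survives; checking it on all 16 rows confirms it matches H.

B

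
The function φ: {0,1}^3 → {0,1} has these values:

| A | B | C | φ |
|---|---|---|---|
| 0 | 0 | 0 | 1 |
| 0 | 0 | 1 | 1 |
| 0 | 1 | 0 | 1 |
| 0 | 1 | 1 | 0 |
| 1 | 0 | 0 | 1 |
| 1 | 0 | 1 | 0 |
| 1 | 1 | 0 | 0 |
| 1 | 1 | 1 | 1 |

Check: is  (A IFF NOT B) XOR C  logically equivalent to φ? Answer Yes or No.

No

Check the formula against φ row by row:
  A=0, B=0, C=0: formula gives 0, but φ = 1 ✗
A single disagreement suffices: at (0,0,0) they differ, so the formula does not compute φ.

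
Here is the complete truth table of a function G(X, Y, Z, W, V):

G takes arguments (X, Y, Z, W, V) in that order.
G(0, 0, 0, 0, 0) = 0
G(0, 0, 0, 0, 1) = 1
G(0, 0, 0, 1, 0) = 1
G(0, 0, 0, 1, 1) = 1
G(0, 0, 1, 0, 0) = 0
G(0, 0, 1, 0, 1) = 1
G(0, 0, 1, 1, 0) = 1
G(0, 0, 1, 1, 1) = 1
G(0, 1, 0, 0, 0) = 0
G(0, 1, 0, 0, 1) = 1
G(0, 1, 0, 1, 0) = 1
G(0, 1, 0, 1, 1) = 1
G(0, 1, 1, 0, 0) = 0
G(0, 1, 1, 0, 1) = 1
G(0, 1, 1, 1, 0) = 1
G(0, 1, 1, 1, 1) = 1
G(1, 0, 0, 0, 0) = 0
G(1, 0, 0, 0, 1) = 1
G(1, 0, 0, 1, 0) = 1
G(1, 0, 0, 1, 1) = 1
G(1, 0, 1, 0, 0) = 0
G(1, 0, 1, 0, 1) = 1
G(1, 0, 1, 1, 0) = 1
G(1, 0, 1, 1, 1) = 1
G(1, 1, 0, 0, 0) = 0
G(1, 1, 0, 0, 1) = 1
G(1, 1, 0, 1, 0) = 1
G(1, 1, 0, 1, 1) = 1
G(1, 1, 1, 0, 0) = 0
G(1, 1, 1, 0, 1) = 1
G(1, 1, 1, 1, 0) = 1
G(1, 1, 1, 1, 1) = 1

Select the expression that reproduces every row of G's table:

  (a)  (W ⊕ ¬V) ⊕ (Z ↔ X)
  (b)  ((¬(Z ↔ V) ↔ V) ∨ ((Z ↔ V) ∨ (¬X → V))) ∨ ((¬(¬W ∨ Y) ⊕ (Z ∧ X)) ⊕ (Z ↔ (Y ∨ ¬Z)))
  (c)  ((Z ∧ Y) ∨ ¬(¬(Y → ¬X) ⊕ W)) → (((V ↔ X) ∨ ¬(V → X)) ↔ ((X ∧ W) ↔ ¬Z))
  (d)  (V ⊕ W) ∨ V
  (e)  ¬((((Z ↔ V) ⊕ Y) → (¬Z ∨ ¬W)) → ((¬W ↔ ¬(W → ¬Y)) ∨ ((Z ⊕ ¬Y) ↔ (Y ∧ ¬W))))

d

(a): at (0,0,0,1,1) it gives 0, but G = 1 — eliminated.
(b): at (0,0,0,0,0) it gives 1, but G = 0 — eliminated.
(c): at (0,0,0,0,1) it gives 0, but G = 1 — eliminated.
(e): at (0,0,0,0,0) it gives 1, but G = 0 — eliminated.
Only (d) survives; checking it on all 32 rows confirms it matches G.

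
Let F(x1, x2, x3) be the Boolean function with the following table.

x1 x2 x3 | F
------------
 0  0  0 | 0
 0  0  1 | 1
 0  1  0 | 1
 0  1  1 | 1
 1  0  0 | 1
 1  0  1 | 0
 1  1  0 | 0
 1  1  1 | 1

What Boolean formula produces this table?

The 0-rows are (0,0,0), (1,0,1), (1,1,0). Take each as a conjunction (¬x1·¬x2·¬x3, x1·¬x2·x3, x1·x2·¬x3), form their disjunction, and complement — that gives a formula that is 1 everywhere F is.

F(x1, x2, x3) = ~((((~x1 & ~x2) & ~x3) | ((x1 & ~x2) & x3)) | ((x1 & x2) & ~x3))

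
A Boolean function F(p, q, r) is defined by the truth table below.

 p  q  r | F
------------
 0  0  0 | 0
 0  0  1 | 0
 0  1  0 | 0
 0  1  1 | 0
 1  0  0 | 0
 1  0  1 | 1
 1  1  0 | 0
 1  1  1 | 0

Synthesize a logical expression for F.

F(p, q, r) = (p & ~q) & r

Only row (1,0,1) gives 1. That row's minterm p·¬q·r is F directly.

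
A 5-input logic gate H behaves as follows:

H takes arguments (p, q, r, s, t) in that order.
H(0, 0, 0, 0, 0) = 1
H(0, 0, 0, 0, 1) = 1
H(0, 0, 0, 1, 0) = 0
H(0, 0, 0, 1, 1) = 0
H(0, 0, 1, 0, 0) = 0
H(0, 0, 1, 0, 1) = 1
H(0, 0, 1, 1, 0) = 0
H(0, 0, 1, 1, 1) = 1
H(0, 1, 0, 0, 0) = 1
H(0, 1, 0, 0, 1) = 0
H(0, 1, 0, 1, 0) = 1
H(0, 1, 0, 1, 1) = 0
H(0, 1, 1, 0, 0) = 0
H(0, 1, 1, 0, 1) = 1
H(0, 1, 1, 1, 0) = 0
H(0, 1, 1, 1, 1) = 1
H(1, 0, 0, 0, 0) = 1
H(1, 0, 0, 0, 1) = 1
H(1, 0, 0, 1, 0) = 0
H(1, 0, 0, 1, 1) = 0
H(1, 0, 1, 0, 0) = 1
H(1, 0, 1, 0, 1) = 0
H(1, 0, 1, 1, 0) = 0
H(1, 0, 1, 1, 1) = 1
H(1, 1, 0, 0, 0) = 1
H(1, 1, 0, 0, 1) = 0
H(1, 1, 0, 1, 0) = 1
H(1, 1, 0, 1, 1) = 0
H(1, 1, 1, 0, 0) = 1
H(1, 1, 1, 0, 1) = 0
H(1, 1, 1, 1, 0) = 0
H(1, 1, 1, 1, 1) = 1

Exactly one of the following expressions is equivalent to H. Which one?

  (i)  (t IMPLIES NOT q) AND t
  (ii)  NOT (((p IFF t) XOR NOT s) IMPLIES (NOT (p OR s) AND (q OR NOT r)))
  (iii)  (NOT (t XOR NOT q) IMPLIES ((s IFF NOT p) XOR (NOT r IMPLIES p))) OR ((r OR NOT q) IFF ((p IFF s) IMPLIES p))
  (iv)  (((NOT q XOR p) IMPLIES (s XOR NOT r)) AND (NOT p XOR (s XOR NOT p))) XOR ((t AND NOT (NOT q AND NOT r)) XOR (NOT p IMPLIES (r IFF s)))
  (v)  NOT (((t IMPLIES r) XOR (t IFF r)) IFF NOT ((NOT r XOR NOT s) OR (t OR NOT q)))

iv

(i): at (0,0,0,0,0) it gives 0, but H = 1 — eliminated.
(ii): at (0,0,0,0,0) it gives 0, but H = 1 — eliminated.
(iii): at (0,0,0,0,1) it gives 0, but H = 1 — eliminated.
(v): at (0,0,0,0,0) it gives 0, but H = 1 — eliminated.
Only (iv) survives; checking it on all 32 rows confirms it matches H.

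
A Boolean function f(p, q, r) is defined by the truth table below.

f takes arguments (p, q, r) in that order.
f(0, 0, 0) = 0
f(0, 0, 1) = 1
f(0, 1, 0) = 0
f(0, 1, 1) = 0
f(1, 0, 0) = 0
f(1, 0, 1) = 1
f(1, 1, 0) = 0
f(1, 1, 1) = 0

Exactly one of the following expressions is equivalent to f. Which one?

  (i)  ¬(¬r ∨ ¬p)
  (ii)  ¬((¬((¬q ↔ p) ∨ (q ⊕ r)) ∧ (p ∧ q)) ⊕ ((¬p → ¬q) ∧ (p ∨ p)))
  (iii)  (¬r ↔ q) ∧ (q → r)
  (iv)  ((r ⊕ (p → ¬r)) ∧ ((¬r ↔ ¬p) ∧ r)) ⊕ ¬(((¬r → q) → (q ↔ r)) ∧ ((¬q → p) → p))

(i): at (0,0,1) it gives 0, but f = 1 — eliminated.
(ii): at (0,0,0) it gives 1, but f = 0 — eliminated.
(iv): at (0,1,0) it gives 1, but f = 0 — eliminated.
That leaves (iii). Evaluating it on every row reproduces the table of f exactly.

iii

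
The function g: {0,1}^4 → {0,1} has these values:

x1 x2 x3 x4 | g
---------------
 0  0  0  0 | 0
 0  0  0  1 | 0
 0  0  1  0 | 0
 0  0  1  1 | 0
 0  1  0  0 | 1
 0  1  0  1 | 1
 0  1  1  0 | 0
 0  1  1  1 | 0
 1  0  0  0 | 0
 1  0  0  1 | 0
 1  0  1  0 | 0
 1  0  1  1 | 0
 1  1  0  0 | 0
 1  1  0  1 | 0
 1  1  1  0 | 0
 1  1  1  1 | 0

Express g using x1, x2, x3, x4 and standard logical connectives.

g=1 on 2 inputs: (0,1,0,0), (0,1,0,1). Reading each as a conjunction of literals (¬x1·x2·¬x3·¬x4, ¬x1·x2·¬x3·x4) and taking the OR gives the canonical DNF.

g(x1, x2, x3, x4) = (((~x1 & x2) & ~x3) & ~x4) | (((~x1 & x2) & ~x3) & x4)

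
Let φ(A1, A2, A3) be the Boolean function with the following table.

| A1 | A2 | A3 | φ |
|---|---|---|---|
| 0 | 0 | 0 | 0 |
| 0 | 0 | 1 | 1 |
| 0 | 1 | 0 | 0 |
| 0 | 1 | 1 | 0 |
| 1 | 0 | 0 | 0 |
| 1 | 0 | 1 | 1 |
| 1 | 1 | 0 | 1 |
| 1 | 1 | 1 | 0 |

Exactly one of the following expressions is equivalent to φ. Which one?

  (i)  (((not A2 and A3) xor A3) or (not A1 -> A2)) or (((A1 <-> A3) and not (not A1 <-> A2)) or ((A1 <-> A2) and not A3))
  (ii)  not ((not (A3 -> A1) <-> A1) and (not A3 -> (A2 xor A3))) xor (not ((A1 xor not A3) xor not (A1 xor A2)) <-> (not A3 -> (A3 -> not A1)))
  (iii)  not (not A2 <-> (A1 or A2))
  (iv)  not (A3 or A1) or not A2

(i) disagrees with φ on (0,0,0) (formula → 1, table → 0); rule it out.
(iii) disagrees with φ on (0,0,0) (formula → 1, table → 0); rule it out.
(iv) disagrees with φ on (0,0,0) (formula → 1, table → 0); rule it out.
Only (ii) survives; checking it on all 8 rows confirms it matches φ.

ii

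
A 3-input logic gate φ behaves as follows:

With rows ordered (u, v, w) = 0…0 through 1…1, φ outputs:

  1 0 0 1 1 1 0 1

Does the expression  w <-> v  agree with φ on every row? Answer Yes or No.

Test each input against both φ and the formula:
  u=0, v=0, w=0: formula gives 1, φ = 1 ✓
  u=0, v=0, w=1: formula gives 0, φ = 0 ✓
  u=0, v=1, w=0: formula gives 0, φ = 0 ✓
  u=0, v=1, w=1: formula gives 1, φ = 1 ✓
  u=1, v=0, w=0: formula gives 1, φ = 1 ✓
  u=1, v=0, w=1: formula gives 0, but φ = 1 ✗
A single disagreement suffices: at (1,0,1) they differ, so the formula does not compute φ.

No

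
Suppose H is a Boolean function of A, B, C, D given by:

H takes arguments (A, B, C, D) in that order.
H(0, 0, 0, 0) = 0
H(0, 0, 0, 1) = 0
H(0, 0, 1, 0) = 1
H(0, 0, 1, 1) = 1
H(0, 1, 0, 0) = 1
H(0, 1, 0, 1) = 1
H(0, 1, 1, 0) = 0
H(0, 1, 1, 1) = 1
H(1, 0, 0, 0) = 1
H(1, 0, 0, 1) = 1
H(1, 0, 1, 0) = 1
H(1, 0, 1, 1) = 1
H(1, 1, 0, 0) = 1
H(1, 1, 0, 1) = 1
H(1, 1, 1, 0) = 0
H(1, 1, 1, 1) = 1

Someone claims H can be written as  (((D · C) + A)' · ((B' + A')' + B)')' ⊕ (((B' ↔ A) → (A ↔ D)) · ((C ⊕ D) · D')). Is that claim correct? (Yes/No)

Yes

Test each input against both H and the formula:
  A=0, B=0, C=0, D=0: formula gives 0, H = 0 ✓
  A=0, B=0, C=0, D=1: formula gives 0, H = 0 ✓
  A=0, B=0, C=1, D=0: formula gives 1, H = 1 ✓
  A=0, B=0, C=1, D=1: formula gives 1, H = 1 ✓
  …and likewise for the remaining 12 rows.
All 16 rows match — the expression computes H exactly.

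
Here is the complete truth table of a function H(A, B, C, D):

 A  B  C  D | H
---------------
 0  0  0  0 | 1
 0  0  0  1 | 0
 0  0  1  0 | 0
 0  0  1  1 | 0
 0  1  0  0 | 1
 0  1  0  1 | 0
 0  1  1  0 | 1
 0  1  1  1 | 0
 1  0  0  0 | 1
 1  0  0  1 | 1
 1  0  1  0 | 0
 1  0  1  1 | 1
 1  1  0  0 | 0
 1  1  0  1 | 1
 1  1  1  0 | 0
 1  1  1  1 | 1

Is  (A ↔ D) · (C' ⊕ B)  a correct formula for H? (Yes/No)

Test each input against both H and the formula:
  A=0, B=0, C=0, D=0: formula gives 1, H = 1 ✓
  A=0, B=0, C=0, D=1: formula gives 0, H = 0 ✓
  A=0, B=0, C=1, D=0: formula gives 0, H = 0 ✓
  A=0, B=0, C=1, D=1: formula gives 0, H = 0 ✓
  A=0, B=1, C=0, D=0: formula gives 0, but H = 1 ✗
Row (0,1,0,0) is a counterexample, so the formula is not equivalent to H.

No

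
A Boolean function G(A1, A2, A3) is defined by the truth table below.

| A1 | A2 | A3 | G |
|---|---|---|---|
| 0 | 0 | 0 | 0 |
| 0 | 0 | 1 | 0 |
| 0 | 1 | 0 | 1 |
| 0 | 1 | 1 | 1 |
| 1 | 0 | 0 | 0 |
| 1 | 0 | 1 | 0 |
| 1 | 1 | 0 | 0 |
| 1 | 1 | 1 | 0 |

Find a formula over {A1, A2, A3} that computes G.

Collect the rows where G=1 — (0,1,0), (0,1,1) — and write one minterm per row: ¬A1·A2·¬A3, ¬A1·A2·A3. Their union (logical OR) reproduces the table exactly.

G(A1, A2, A3) = ((~A1 & A2) & ~A3) | ((~A1 & A2) & A3)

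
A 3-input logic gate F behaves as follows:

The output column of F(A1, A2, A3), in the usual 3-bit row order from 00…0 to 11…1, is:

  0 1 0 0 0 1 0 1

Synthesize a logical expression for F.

F(A1, A2, A3) = (((¬A1 ∧ ¬A2) ∧ A3) ∨ ((A1 ∧ ¬A2) ∧ A3)) ∨ ((A1 ∧ A2) ∧ A3)

Collect the rows where F=1 — (0,0,1), (1,0,1), (1,1,1) — and write one minterm per row: ¬A1·¬A2·A3, A1·¬A2·A3, A1·A2·A3. Their union (logical OR) reproduces the table exactly.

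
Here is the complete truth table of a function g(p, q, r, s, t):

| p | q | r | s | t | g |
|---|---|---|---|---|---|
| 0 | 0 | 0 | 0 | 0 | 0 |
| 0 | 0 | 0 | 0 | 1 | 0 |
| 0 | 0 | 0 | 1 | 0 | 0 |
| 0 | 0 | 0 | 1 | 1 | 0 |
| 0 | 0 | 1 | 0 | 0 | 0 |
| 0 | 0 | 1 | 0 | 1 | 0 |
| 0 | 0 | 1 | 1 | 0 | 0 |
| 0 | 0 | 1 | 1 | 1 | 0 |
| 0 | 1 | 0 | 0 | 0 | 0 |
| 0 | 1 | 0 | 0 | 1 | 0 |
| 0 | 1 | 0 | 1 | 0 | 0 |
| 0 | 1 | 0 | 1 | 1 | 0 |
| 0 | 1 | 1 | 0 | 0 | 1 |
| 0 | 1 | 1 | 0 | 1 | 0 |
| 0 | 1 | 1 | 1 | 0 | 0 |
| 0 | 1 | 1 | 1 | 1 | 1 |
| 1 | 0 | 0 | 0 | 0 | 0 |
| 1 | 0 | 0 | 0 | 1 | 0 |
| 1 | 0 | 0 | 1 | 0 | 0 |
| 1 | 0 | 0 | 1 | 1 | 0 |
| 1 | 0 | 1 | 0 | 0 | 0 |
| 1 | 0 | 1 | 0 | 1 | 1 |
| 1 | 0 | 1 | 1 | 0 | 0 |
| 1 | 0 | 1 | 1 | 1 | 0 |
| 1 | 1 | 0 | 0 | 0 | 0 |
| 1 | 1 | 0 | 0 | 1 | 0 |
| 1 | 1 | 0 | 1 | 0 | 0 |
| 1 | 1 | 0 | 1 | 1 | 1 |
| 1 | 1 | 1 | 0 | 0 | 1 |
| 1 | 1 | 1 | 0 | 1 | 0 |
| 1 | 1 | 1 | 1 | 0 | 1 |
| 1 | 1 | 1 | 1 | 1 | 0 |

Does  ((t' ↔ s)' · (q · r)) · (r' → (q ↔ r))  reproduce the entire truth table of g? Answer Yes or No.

No

Evaluate ((t' ↔ s)' · (q · r)) · (r' → (q ↔ r)) on each row and compare to g:
  p=0, q=0, r=0, s=0, t=0: formula gives 0, g = 0 ✓
  p=0, q=0, r=0, s=0, t=1: formula gives 0, g = 0 ✓
  p=0, q=0, r=0, s=1, t=0: formula gives 0, g = 0 ✓
  p=0, q=0, r=0, s=1, t=1: formula gives 0, g = 0 ✓
  …
  p=1, q=0, r=1, s=0, t=1: formula gives 0, but g = 1 ✗
Row (1,0,1,0,1) is a counterexample, so the formula is not equivalent to g.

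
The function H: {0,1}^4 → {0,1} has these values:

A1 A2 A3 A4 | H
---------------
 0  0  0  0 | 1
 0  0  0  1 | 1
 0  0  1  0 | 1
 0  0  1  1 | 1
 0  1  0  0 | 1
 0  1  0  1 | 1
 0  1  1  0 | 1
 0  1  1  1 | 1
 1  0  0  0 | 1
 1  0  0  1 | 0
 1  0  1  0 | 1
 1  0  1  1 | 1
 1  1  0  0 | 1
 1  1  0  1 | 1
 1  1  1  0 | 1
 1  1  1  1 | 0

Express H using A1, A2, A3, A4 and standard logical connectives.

H is 0 on only 2 rows — (1,0,0,1), (1,1,1,1). Writing each as a minterm (A1·¬A2·¬A3·A4, A1·A2·A3·A4) and OR-ing them characterizes exactly where H=0, so H is the negation of that disjunction.

H(A1, A2, A3, A4) = NOT ((((A1 AND NOT A2) AND NOT A3) AND A4) OR (((A1 AND A2) AND A3) AND A4))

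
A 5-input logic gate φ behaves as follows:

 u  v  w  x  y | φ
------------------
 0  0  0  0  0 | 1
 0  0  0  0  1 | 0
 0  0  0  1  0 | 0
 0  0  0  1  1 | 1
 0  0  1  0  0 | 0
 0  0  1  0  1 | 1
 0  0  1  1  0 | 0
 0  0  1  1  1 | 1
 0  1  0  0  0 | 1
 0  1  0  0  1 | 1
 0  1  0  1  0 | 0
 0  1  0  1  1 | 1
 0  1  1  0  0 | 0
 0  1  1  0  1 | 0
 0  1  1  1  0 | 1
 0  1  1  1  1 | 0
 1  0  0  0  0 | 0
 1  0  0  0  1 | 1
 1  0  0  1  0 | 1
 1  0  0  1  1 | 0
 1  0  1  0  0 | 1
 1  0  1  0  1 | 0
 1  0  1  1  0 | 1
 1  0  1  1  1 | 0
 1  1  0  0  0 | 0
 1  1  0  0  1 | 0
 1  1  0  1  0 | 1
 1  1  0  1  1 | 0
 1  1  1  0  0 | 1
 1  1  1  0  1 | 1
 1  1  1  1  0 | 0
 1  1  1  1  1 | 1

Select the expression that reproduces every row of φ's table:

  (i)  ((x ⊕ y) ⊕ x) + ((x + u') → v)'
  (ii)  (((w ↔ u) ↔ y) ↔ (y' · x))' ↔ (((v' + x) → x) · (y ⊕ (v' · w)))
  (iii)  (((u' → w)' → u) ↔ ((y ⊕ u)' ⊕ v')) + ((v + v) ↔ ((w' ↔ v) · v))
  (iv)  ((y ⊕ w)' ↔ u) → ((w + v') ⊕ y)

ii

(i) disagrees with φ on (0,0,0,0,1) (formula → 1, table → 0); rule it out.
(iii) disagrees with φ on (0,0,0,0,1) (formula → 1, table → 0); rule it out.
(iv) disagrees with φ on (0,0,0,1,0) (formula → 1, table → 0); rule it out.
(ii) is the remaining candidate, and it agrees with φ on all 32 inputs.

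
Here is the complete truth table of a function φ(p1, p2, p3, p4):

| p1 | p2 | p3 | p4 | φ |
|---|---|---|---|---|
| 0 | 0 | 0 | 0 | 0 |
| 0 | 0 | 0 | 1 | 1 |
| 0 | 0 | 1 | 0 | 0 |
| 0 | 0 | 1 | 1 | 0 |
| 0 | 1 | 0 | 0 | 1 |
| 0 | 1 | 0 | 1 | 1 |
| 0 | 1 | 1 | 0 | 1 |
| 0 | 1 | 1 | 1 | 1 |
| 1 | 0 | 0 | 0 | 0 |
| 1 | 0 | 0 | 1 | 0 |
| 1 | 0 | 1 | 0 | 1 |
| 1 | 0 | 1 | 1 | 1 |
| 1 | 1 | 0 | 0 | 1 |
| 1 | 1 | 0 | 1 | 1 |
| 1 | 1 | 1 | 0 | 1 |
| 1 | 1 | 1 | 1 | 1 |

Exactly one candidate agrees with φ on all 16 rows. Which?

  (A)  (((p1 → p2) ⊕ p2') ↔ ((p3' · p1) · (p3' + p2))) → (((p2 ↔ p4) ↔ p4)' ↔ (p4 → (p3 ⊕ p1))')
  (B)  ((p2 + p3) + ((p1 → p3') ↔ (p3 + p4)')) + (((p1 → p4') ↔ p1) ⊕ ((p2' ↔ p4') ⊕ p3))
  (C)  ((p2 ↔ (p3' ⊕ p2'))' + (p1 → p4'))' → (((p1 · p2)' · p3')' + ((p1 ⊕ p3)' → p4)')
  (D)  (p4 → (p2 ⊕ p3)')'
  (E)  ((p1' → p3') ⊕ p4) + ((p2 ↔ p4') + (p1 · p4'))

(B) fails at (0,0,0,0): the formula yields 1, φ is 0.
(C) fails at (0,0,0,0): the formula yields 1, φ is 0.
(D) fails at (0,0,0,1): the formula yields 0, φ is 1.
(E) fails at (0,0,0,0): the formula yields 1, φ is 0.
(A) is the remaining candidate, and it agrees with φ on all 16 inputs.

A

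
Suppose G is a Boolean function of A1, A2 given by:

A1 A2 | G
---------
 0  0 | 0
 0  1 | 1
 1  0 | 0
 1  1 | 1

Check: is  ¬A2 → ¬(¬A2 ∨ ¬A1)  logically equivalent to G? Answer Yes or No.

Test each input against both G and the formula:
  A1=0, A2=0: formula gives 0, G = 0 ✓
  A1=0, A2=1: formula gives 1, G = 1 ✓
  A1=1, A2=0: formula gives 0, G = 0 ✓
  A1=1, A2=1: formula gives 1, G = 1 ✓
Every row agrees, so the formula is equivalent.

Yes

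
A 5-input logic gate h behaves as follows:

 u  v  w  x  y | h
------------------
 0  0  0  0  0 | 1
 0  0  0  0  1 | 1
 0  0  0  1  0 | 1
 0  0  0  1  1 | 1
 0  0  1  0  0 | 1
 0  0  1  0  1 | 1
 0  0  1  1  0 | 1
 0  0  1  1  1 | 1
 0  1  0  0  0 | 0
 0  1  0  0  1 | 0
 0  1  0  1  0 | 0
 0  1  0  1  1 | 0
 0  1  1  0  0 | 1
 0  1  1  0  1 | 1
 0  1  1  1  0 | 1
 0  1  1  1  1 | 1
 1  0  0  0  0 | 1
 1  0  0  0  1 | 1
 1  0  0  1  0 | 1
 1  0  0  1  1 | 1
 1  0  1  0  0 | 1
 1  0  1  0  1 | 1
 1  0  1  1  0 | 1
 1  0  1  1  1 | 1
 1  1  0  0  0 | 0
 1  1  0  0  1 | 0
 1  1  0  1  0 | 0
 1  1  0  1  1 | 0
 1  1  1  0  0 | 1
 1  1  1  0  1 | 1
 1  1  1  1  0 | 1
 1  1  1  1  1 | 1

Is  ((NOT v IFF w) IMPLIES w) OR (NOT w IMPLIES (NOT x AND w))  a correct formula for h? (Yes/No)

Evaluate ((NOT v IFF w) IMPLIES w) OR (NOT w IMPLIES (NOT x AND w)) on each row and compare to h:
  u=0, v=0, w=0, x=0, y=0: formula gives 1, h = 1 ✓
  u=0, v=0, w=0, x=0, y=1: formula gives 1, h = 1 ✓
  u=0, v=0, w=0, x=1, y=0: formula gives 1, h = 1 ✓
  u=0, v=0, w=0, x=1, y=1: formula gives 1, h = 1 ✓
  …and likewise for the remaining 28 rows.
All 32 rows match — the expression computes h exactly.

Yes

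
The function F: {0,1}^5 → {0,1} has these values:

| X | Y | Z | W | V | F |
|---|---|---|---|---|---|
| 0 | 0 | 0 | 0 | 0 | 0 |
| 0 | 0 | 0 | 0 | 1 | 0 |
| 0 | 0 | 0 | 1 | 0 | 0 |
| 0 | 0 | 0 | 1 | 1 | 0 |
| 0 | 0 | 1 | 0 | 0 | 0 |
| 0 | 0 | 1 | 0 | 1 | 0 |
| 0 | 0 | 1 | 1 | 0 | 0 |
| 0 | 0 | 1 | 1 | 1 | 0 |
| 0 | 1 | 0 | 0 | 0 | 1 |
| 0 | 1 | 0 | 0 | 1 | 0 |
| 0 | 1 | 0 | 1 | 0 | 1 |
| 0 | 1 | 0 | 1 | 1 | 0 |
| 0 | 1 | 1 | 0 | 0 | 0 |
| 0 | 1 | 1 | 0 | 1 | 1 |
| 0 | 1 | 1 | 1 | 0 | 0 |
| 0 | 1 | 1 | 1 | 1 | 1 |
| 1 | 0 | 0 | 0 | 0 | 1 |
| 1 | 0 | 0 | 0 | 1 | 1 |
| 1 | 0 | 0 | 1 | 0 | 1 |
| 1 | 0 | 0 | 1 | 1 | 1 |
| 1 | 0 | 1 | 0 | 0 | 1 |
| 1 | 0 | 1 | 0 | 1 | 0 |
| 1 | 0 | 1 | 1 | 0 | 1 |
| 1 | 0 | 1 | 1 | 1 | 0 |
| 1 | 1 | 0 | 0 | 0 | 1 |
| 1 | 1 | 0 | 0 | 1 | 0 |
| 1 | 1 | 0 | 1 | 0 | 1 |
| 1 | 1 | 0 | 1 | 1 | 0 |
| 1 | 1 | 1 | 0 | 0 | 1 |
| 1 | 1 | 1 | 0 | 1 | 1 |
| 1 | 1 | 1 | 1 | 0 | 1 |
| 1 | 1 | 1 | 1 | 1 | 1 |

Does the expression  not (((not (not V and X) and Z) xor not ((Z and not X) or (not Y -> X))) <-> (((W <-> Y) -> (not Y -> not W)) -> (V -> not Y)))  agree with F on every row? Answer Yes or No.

Yes

Check the formula against F row by row:
  X=0, Y=0, Z=0, W=0, V=0: formula gives 0, F = 0 ✓
  X=0, Y=0, Z=0, W=0, V=1: formula gives 0, F = 0 ✓
  X=0, Y=0, Z=0, W=1, V=0: formula gives 0, F = 0 ✓
  X=0, Y=0, Z=0, W=1, V=1: formula gives 0, F = 0 ✓
  … (the remaining 28 rows also agree.)
All 32 rows match — the expression computes F exactly.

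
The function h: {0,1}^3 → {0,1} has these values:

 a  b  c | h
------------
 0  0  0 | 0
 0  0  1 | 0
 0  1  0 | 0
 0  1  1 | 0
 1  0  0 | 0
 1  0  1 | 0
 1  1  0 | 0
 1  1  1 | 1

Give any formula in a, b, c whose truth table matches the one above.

h(a, b, c) = (a AND b) AND c

The output is 1 only when every input is 1 — the AND of all inputs.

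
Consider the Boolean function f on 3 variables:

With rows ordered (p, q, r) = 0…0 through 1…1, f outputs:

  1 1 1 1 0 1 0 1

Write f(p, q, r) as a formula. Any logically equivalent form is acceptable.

f is 0 on only 2 rows — (1,0,0), (1,1,0). Writing each as a minterm (p·¬q·¬r, p·q·¬r) and OR-ing them characterizes exactly where f=0, so f is the negation of that disjunction.

f(p, q, r) = (((p · q') · r') + ((p · q) · r'))'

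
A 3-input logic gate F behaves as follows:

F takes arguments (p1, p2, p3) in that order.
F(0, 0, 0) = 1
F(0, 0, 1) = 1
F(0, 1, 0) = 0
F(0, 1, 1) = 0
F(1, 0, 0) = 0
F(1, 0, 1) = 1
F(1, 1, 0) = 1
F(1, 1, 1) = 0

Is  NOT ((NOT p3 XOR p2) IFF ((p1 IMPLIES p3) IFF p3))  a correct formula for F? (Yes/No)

Yes

Check the formula against F row by row:
  p1=0, p2=0, p3=0: formula gives 1, F = 1 ✓
  p1=0, p2=0, p3=1: formula gives 1, F = 1 ✓
  p1=0, p2=1, p3=0: formula gives 0, F = 0 ✓
  p1=0, p2=1, p3=1: formula gives 0, F = 0 ✓
  p1=1, p2=0, p3=0: formula gives 0, F = 0 ✓
  … (the remaining 3 rows also agree.)
No disagreement on any input; they are logically equivalent.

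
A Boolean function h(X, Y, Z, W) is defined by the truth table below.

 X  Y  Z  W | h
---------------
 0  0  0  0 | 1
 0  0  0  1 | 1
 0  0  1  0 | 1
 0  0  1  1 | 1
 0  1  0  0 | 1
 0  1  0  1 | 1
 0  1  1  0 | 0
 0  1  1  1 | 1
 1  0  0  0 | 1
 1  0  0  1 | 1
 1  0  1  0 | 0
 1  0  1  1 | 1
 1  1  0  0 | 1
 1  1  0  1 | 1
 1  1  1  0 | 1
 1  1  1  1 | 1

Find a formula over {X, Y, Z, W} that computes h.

h is 0 on only 2 rows — (0,1,1,0), (1,0,1,0). Writing each as a minterm (¬X·Y·Z·¬W, X·¬Y·Z·¬W) and OR-ing them characterizes exactly where h=0, so h is the negation of that disjunction.

h(X, Y, Z, W) = NOT ((((NOT X AND Y) AND Z) AND NOT W) OR (((X AND NOT Y) AND Z) AND NOT W))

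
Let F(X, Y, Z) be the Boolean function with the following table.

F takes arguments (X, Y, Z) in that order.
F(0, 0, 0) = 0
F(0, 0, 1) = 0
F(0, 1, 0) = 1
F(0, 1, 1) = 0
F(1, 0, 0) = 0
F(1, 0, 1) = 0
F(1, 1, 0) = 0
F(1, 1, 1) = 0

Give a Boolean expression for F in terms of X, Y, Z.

F(X, Y, Z) = (not X and Y) and not Z

Only row (0,1,0) gives 1. That row's minterm ¬X·Y·¬Z is F directly.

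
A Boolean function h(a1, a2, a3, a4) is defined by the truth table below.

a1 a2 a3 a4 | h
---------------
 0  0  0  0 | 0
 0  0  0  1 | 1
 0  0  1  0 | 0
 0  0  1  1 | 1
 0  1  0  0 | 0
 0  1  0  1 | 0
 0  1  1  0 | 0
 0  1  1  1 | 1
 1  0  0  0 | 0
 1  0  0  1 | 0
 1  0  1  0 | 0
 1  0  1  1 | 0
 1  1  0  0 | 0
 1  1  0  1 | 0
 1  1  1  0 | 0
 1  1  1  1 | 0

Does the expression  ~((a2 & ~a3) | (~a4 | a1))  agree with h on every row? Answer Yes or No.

Check the formula against h row by row:
  a1=0, a2=0, a3=0, a4=0: formula gives 0, h = 0 ✓
  a1=0, a2=0, a3=0, a4=1: formula gives 1, h = 1 ✓
  a1=0, a2=0, a3=1, a4=0: formula gives 0, h = 0 ✓
  a1=0, a2=0, a3=1, a4=1: formula gives 1, h = 1 ✓
  … (the remaining 12 rows also agree.)
All 16 rows match — the expression computes h exactly.

Yes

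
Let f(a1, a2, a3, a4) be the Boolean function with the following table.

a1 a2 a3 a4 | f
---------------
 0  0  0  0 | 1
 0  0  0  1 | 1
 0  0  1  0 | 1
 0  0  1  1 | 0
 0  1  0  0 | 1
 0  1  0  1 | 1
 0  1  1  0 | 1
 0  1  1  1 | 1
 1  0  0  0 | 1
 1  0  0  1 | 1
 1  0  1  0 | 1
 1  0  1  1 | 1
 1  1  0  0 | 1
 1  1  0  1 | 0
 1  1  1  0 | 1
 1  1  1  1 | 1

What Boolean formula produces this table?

There are just 2 zero rows: (0,0,1,1), (1,1,0,1). Their minterms are ¬a1·¬a2·a3·a4, a1·a2·¬a3·a4; the OR of those covers precisely the 0-outputs, and negating it yields f.

f(a1, a2, a3, a4) = not ((((not a1 and not a2) and a3) and a4) or (((a1 and a2) and not a3) and a4))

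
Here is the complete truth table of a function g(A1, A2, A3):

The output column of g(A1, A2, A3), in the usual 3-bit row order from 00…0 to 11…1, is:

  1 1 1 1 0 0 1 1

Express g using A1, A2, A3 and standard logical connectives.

g(A1, A2, A3) = not (((A1 and not A2) and not A3) or ((A1 and not A2) and A3))

There are just 2 zero rows: (1,0,0), (1,0,1). Their minterms are A1·¬A2·¬A3, A1·¬A2·A3; the OR of those covers precisely the 0-outputs, and negating it yields g.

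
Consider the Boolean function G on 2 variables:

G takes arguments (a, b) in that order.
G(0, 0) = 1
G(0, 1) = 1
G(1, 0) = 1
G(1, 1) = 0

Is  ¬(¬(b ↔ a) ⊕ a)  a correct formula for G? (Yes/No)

No

Evaluate ¬(¬(b ↔ a) ⊕ a) on each row and compare to G:
  a=0, b=0: formula gives 1, G = 1 ✓
  a=0, b=1: formula gives 0, but G = 1 ✗
Since they disagree at (0,1), the expression is not a correct formula for G.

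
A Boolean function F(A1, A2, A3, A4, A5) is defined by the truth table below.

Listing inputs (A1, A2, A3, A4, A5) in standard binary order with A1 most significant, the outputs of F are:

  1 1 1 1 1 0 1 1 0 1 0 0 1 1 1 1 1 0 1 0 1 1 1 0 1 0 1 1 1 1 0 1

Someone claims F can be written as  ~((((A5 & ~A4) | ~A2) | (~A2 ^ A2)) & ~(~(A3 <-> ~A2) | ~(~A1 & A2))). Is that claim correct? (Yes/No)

Evaluate ~((((A5 & ~A4) | ~A2) | (~A2 ^ A2)) & ~(~(A3 <-> ~A2) | ~(~A1 & A2))) on each row and compare to F:
  A1=0, A2=0, A3=0, A4=0, A5=0: formula gives 1, F = 1 ✓
  A1=0, A2=0, A3=0, A4=0, A5=1: formula gives 1, F = 1 ✓
  A1=0, A2=0, A3=0, A4=1, A5=0: formula gives 1, F = 1 ✓
  A1=0, A2=0, A3=0, A4=1, A5=1: formula gives 1, F = 1 ✓
  …
  A1=0, A2=0, A3=1, A4=0, A5=1: formula gives 1, but F = 0 ✗
Since they disagree at (0,0,1,0,1), the expression is not a correct formula for F.

No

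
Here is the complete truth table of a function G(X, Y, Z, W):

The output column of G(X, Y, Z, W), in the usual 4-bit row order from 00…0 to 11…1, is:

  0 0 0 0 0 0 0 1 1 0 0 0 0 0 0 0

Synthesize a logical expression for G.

Collect the rows where G=1 — (0,1,1,1), (1,0,0,0) — and write one minterm per row: ¬X·Y·Z·W, X·¬Y·¬Z·¬W. Their union (logical OR) reproduces the table exactly.

G(X, Y, Z, W) = (((not X and Y) and Z) and W) or (((X and not Y) and not Z) and not W)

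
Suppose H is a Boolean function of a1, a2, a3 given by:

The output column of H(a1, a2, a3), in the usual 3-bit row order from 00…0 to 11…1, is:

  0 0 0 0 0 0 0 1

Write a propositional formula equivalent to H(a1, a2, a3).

H(a1, a2, a3) = (a1 AND a2) AND a3

Only row (1,1,1) gives 1. That row's minterm a1·a2·a3 is H directly.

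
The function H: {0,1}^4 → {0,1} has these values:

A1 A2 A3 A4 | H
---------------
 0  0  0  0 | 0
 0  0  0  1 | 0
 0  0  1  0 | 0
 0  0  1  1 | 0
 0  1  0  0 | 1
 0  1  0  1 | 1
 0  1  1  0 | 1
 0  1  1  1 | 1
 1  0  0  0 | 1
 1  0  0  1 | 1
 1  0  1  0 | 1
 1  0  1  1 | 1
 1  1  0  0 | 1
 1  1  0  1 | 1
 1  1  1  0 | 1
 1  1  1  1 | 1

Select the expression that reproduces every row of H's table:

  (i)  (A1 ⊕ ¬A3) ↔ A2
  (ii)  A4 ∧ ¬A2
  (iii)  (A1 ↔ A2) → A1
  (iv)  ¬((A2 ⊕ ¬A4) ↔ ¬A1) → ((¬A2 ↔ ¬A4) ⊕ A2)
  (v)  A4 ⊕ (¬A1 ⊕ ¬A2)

(i) fails at (0,0,1,0): the formula yields 1, H is 0.
(ii) fails at (0,0,0,1): the formula yields 1, H is 0.
(iv) fails at (0,0,0,0): the formula yields 1, H is 0.
(v) fails at (0,0,0,1): the formula yields 1, H is 0.
Only (iii) survives; checking it on all 16 rows confirms it matches H.

iii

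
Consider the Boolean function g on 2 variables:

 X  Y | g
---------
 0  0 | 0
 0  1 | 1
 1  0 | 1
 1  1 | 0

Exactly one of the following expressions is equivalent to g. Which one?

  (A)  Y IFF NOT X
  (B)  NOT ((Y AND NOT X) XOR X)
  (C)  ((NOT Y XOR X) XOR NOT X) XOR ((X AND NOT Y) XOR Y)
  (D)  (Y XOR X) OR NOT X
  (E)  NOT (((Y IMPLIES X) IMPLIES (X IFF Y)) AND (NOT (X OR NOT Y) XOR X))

A

(B) disagrees with g on (0,0) (formula → 1, table → 0); rule it out.
(C) disagrees with g on (0,1) (formula → 0, table → 1); rule it out.
(D) disagrees with g on (0,0) (formula → 1, table → 0); rule it out.
(E) disagrees with g on (0,0) (formula → 1, table → 0); rule it out.
(A) is the remaining candidate, and it agrees with g on all 4 inputs.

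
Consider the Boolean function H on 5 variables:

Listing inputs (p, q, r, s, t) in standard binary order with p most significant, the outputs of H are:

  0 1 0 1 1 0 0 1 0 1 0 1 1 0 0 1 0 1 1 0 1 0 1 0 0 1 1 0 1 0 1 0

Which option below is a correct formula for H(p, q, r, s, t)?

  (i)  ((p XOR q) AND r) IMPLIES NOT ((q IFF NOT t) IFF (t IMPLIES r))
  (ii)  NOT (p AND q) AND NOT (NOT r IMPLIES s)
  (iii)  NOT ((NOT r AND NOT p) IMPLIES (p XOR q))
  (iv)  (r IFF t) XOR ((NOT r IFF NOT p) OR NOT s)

(i): at (0,0,0,0,0) it gives 1, but H = 0 — eliminated.
(ii): at (0,0,0,0,0) it gives 1, but H = 0 — eliminated.
(iii): at (0,0,0,0,0) it gives 1, but H = 0 — eliminated.
That leaves (iv). Evaluating it on every row reproduces the table of H exactly.

iv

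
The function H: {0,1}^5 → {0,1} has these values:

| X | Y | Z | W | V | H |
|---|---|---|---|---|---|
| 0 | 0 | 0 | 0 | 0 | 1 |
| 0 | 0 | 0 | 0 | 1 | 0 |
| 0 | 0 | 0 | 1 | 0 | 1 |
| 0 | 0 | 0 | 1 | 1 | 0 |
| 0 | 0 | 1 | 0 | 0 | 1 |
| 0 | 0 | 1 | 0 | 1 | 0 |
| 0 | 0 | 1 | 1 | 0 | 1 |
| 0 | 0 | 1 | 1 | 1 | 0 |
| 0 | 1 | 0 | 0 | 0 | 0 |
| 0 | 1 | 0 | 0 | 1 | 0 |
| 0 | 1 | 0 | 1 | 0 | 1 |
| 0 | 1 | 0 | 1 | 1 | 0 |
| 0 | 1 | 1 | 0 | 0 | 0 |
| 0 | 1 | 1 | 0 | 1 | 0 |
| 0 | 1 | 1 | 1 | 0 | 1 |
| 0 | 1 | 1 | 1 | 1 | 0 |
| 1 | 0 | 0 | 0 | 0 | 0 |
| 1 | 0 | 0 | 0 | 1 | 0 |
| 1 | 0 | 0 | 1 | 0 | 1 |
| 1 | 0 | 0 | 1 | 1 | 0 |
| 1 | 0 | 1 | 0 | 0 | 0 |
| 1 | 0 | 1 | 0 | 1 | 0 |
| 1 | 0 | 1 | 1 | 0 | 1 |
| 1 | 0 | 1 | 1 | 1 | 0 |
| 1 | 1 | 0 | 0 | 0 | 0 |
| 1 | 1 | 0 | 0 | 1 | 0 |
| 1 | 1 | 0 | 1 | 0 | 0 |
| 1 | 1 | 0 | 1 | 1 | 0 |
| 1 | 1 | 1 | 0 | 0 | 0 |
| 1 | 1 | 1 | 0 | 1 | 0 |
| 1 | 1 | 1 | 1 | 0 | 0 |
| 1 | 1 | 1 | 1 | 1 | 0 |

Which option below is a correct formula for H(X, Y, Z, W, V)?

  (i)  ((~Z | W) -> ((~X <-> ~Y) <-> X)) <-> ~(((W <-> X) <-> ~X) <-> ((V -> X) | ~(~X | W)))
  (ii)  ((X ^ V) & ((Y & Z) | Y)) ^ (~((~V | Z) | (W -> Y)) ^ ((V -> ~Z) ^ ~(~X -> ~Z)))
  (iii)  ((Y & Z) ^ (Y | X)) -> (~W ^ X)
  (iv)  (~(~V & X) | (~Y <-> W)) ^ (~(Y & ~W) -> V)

(i) disagrees with H on (0,0,0,1,0) (formula → 0, table → 1); rule it out.
(ii) disagrees with H on (0,0,0,0,1) (formula → 1, table → 0); rule it out.
(iii) disagrees with H on (0,0,0,0,1) (formula → 1, table → 0); rule it out.
Only (iv) survives; checking it on all 32 rows confirms it matches H.

iv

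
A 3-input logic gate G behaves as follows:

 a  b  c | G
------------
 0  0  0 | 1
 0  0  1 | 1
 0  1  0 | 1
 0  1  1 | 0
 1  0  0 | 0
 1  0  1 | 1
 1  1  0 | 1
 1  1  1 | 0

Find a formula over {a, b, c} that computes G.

G(a, b, c) = NOT ((((NOT a AND b) AND c) OR ((a AND NOT b) AND NOT c)) OR ((a AND b) AND c))

There are just 3 zero rows: (0,1,1), (1,0,0), (1,1,1). Their minterms are ¬a·b·c, a·¬b·¬c, a·b·c; the OR of those covers precisely the 0-outputs, and negating it yields G.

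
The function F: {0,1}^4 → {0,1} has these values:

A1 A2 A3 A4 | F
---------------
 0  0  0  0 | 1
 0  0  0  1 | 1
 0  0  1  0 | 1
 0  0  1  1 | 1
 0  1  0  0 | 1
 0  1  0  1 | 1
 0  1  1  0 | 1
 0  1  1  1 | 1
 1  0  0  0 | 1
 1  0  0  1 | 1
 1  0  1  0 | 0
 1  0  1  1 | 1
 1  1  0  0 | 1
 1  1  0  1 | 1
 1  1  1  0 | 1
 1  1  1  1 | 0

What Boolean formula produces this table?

F is 0 on only 2 rows — (1,0,1,0), (1,1,1,1). Writing each as a minterm (A1·¬A2·A3·¬A4, A1·A2·A3·A4) and OR-ing them characterizes exactly where F=0, so F is the negation of that disjunction.

F(A1, A2, A3, A4) = ~((((A1 & ~A2) & A3) & ~A4) | (((A1 & A2) & A3) & A4))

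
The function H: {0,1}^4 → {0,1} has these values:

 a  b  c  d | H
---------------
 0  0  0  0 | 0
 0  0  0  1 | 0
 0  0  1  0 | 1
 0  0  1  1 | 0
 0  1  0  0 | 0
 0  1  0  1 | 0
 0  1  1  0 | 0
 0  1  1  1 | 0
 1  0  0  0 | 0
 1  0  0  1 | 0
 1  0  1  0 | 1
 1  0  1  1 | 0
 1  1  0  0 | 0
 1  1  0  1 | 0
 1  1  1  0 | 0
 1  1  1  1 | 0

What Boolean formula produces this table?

The 1-rows are (0,0,1,0), (1,0,1,0). Each contributes one minterm — ¬a·¬b·c·¬d; a·¬b·c·¬d — and their disjunction is a sum-of-products form of H.

H(a, b, c, d) = (((¬a ∧ ¬b) ∧ c) ∧ ¬d) ∨ (((a ∧ ¬b) ∧ c) ∧ ¬d)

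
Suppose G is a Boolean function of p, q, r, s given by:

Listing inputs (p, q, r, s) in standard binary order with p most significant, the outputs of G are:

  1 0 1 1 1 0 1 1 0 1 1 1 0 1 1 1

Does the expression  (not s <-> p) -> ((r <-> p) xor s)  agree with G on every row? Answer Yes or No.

Yes

Check the formula against G row by row:
  p=0, q=0, r=0, s=0: formula gives 1, G = 1 ✓
  p=0, q=0, r=0, s=1: formula gives 0, G = 0 ✓
  p=0, q=0, r=1, s=0: formula gives 1, G = 1 ✓
  p=0, q=0, r=1, s=1: formula gives 1, G = 1 ✓
  … (the remaining 12 rows also agree.)
All 16 rows match — the expression computes G exactly.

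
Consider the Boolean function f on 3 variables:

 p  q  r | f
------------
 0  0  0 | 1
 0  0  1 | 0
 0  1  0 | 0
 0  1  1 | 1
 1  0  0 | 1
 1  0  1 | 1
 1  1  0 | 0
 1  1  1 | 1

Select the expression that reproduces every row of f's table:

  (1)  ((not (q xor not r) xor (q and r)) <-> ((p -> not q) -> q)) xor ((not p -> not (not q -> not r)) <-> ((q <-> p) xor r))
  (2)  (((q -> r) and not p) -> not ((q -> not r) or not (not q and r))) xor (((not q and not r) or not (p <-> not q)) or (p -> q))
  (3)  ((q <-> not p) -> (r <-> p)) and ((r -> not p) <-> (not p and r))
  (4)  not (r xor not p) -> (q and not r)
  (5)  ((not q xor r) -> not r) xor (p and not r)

1

(2): at (0,0,1) it gives 1, but f = 0 — eliminated.
(3): at (0,0,0) it gives 0, but f = 1 — eliminated.
(4): at (0,1,0) it gives 1, but f = 0 — eliminated.
(5): at (0,0,1) it gives 1, but f = 0 — eliminated.
(1) is the remaining candidate, and it agrees with f on all 8 inputs.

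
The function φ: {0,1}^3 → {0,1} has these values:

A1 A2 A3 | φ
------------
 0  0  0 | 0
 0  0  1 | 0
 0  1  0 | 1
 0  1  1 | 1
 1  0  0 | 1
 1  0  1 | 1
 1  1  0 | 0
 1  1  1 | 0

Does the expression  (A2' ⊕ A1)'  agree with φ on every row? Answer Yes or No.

Evaluate (A2' ⊕ A1)' on each row and compare to φ:
  A1=0, A2=0, A3=0: formula gives 0, φ = 0 ✓
  A1=0, A2=0, A3=1: formula gives 0, φ = 0 ✓
  A1=0, A2=1, A3=0: formula gives 1, φ = 1 ✓
  A1=0, A2=1, A3=1: formula gives 1, φ = 1 ✓
  A1=1, A2=0, A3=0: formula gives 1, φ = 1 ✓
  … (the remaining 3 rows also agree.)
Every row agrees, so the formula is equivalent.

Yes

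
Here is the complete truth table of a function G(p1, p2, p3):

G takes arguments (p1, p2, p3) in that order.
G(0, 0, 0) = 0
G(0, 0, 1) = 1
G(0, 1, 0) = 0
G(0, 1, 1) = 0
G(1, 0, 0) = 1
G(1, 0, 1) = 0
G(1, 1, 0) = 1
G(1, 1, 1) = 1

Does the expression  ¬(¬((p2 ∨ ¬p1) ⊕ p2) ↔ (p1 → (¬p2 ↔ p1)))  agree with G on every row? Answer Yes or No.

No

Evaluate ¬(¬((p2 ∨ ¬p1) ⊕ p2) ↔ (p1 → (¬p2 ↔ p1))) on each row and compare to G:
  p1=0, p2=0, p3=0: formula gives 1, but G = 0 ✗
Since they disagree at (0,0,0), the expression is not a correct formula for G.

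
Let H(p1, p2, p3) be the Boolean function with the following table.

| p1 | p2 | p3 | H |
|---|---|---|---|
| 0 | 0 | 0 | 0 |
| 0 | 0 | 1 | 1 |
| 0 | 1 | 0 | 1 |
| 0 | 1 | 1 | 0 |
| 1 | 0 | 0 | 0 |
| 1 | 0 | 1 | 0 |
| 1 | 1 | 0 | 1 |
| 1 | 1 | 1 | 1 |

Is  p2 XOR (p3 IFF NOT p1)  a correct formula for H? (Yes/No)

Test each input against both H and the formula:
  p1=0, p2=0, p3=0: formula gives 0, H = 0 ✓
  p1=0, p2=0, p3=1: formula gives 1, H = 1 ✓
  p1=0, p2=1, p3=0: formula gives 1, H = 1 ✓
  p1=0, p2=1, p3=1: formula gives 0, H = 0 ✓
  p1=1, p2=0, p3=0: formula gives 1, but H = 0 ✗
A single disagreement suffices: at (1,0,0) they differ, so the formula does not compute H.

No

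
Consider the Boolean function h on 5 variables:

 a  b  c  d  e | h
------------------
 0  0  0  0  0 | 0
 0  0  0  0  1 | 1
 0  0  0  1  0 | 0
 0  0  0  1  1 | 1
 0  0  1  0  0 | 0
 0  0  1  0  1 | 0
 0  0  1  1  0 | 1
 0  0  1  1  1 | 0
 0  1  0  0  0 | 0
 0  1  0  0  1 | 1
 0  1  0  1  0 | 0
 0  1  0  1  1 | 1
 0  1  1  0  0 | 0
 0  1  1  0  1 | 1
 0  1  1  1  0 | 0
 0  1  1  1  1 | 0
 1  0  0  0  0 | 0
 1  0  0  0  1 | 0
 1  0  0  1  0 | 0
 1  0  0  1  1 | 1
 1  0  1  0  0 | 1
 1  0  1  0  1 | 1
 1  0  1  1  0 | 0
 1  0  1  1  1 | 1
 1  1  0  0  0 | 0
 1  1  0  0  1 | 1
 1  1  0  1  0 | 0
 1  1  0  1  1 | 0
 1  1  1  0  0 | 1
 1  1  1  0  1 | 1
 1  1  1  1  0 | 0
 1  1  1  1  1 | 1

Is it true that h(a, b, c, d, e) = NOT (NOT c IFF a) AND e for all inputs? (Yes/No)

No

Check the formula against h row by row:
  a=0, b=0, c=0, d=0, e=0: formula gives 0, h = 0 ✓
  a=0, b=0, c=0, d=0, e=1: formula gives 1, h = 1 ✓
  a=0, b=0, c=0, d=1, e=0: formula gives 0, h = 0 ✓
  a=0, b=0, c=0, d=1, e=1: formula gives 1, h = 1 ✓
  …
  a=0, b=0, c=1, d=1, e=0: formula gives 0, but h = 1 ✗
Row (0,0,1,1,0) is a counterexample, so the formula is not equivalent to h.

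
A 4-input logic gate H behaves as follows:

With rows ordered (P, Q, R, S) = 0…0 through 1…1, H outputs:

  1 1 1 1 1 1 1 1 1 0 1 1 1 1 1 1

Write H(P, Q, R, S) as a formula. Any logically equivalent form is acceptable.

H(P, Q, R, S) = NOT (((P AND NOT Q) AND NOT R) AND S)

Only row (1,0,0,1) gives 0. So H is 1 everywhere except there — the complement of the minterm P·¬Q·¬R·S.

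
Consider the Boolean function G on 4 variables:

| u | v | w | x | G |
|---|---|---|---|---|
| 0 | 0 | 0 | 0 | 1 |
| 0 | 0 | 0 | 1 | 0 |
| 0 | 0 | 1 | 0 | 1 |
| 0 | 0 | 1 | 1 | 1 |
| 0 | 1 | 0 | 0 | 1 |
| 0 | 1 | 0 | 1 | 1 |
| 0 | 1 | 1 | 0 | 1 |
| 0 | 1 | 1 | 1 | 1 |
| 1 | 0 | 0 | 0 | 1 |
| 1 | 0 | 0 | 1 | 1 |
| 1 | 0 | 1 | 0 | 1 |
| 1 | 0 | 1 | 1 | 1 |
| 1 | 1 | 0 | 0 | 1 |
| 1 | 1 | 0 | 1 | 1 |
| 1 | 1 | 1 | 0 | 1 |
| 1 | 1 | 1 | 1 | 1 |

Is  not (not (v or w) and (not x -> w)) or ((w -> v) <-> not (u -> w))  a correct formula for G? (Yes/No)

Yes

Check the formula against G row by row:
  u=0, v=0, w=0, x=0: formula gives 1, G = 1 ✓
  u=0, v=0, w=0, x=1: formula gives 0, G = 0 ✓
  u=0, v=0, w=1, x=0: formula gives 1, G = 1 ✓
  u=0, v=0, w=1, x=1: formula gives 1, G = 1 ✓
  … (the remaining 12 rows also agree.)
Every row agrees, so the formula is equivalent.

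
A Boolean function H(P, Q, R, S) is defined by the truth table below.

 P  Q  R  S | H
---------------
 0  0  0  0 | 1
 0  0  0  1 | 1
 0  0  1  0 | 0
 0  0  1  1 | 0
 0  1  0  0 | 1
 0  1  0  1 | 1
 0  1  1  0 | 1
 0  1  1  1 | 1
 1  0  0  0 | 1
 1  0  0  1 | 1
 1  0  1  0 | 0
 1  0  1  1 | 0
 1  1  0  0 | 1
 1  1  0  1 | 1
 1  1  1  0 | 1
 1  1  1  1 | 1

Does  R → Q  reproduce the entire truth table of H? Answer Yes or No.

Test each input against both H and the formula:
  P=0, Q=0, R=0, S=0: formula gives 1, H = 1 ✓
  P=0, Q=0, R=0, S=1: formula gives 1, H = 1 ✓
  P=0, Q=0, R=1, S=0: formula gives 0, H = 0 ✓
  P=0, Q=0, R=1, S=1: formula gives 0, H = 0 ✓
  … (the remaining 12 rows also agree.)
All 16 rows match — the expression computes H exactly.

Yes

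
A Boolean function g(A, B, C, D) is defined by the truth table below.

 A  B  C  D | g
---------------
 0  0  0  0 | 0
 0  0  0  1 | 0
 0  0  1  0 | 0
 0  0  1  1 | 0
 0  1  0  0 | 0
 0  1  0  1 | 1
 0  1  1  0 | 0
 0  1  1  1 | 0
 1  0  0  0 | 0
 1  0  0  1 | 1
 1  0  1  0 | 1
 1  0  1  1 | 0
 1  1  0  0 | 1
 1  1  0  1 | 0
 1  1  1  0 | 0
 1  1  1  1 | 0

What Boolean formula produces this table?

g(A, B, C, D) = (((((¬A ∧ B) ∧ ¬C) ∧ D) ∨ (((A ∧ ¬B) ∧ ¬C) ∧ D)) ∨ (((A ∧ ¬B) ∧ C) ∧ ¬D)) ∨ (((A ∧ B) ∧ ¬C) ∧ ¬D)

g=1 on 4 inputs: (0,1,0,1), (1,0,0,1), (1,0,1,0), (1,1,0,0). Reading each as a conjunction of literals (¬A·B·¬C·D, A·¬B·¬C·D, A·¬B·C·¬D, A·B·¬C·¬D) and taking the OR gives the canonical DNF.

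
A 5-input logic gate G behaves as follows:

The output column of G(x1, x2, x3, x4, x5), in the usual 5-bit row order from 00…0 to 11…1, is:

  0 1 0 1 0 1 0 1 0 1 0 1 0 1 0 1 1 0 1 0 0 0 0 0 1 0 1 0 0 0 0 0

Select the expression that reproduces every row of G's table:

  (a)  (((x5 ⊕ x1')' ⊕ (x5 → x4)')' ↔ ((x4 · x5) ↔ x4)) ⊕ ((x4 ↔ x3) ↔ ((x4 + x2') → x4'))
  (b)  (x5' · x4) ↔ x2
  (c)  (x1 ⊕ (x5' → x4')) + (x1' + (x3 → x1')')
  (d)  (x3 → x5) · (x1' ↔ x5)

d

(a) disagrees with G on (0,0,0,0,1) (formula → 0, table → 1); rule it out.
(b) disagrees with G on (0,0,0,0,0) (formula → 1, table → 0); rule it out.
(c) disagrees with G on (0,0,0,0,0) (formula → 1, table → 0); rule it out.
(d) is the remaining candidate, and it agrees with G on all 32 inputs.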